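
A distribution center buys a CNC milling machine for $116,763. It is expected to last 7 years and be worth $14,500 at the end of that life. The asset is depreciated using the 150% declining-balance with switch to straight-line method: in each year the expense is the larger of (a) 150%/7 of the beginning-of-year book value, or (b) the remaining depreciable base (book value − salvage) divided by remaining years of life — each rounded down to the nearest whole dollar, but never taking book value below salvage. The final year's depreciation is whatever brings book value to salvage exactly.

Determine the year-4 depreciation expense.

Depreciable base = $116,763 − $14,500 = $102,263.
Year 1: DB = ⌊$116,763 × 150%/7⌋ = $25,020; SL = ⌊$102,263/7⌋ = $14,609 → take DB $25,020. Book value $91,743.
Year 2: DB = ⌊$91,743 × 150%/7⌋ = $19,659; SL = ⌊$77,243/6⌋ = $12,873 → take DB $19,659. Book value $72,084.
Year 3: DB = ⌊$72,084 × 150%/7⌋ = $15,446; SL = ⌊$57,584/5⌋ = $11,516 → take DB $15,446. Book value $56,638.
Year 4: DB = ⌊$56,638 × 150%/7⌋ = $12,136; SL = ⌊$42,138/4⌋ = $10,534 → take DB $12,136. Book value $44,502.

$12,136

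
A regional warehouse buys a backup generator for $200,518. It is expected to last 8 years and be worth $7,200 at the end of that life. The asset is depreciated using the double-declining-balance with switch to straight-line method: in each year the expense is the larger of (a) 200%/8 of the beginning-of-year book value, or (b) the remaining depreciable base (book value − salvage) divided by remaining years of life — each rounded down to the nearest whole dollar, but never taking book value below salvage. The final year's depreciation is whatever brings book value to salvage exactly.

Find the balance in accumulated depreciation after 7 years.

Depreciable base = $200,518 − $7,200 = $193,318.
Year 1: DB = ⌊$200,518 × 200%/8⌋ = $50,129; SL = ⌊$193,318/8⌋ = $24,164 → take DB $50,129. Book value $150,389.
Year 2: DB = ⌊$150,389 × 200%/8⌋ = $37,597; SL = ⌊$143,189/7⌋ = $20,455 → take DB $37,597. Book value $112,792.
Year 3: DB = ⌊$112,792 × 200%/8⌋ = $28,198; SL = ⌊$105,592/6⌋ = $17,598 → take DB $28,198. Book value $84,594.
Year 4: DB = ⌊$84,594 × 200%/8⌋ = $21,148; SL = ⌊$77,394/5⌋ = $15,478 → take DB $21,148. Book value $63,446.
Year 5: DB = ⌊$63,446 × 200%/8⌋ = $15,861; SL = ⌊$56,246/4⌋ = $14,061 → take DB $15,861. Book value $47,585.
Year 6: DB = ⌊$47,585 × 200%/8⌋ = $11,896; SL = ⌊$40,385/3⌋ = $13,461 → take SL $13,461. Book value $34,124.
Year 7: DB = ⌊$34,124 × 200%/8⌋ = $8,531; SL = ⌊$26,924/2⌋ = $13,462 → take SL $13,462. Book value $20,662.
Accumulated through year 7 = $200,518 − $20,662 = $179,856.

$179,856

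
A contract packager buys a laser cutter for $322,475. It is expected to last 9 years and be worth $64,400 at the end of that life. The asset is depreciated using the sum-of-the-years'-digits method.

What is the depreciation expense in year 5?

Depreciable base = $322,475 − $64,400 = $258,075.
Sum of the years' digits = 9+8+7+6+5+4+3+2+1 = 45.
Year 1: $258,075 × 9/45 = $51,615. Book value $270,860.
Year 2: $258,075 × 8/45 = $45,880. Book value $224,980.
Year 3: $258,075 × 7/45 = $40,145. Book value $184,835.
Year 4: $258,075 × 6/45 = $34,410. Book value $150,425.
Year 5: $258,075 × 5/45 = $28,675. Book value $121,750.

$28,675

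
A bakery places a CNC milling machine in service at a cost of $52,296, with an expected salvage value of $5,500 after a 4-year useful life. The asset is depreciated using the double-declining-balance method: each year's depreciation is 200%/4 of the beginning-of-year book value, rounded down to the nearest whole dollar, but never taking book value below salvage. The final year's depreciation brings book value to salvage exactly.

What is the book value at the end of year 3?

$6,537

Depreciable base = $52,296 − $5,500 = $46,796.
Year 1: ⌊$52,296 × 200%/4⌋ = $26,148. Book value $26,148.
Year 2: ⌊$26,148 × 200%/4⌋ = $13,074. Book value $13,074.
Year 3: ⌊$13,074 × 200%/4⌋ = $6,537. Book value $6,537.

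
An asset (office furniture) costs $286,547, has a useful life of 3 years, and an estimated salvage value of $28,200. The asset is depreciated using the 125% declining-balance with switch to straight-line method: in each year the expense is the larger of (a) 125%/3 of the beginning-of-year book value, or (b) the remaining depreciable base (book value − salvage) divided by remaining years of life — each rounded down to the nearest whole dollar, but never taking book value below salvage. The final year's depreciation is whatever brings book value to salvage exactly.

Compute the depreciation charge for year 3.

$69,306

Depreciable base = $286,547 − $28,200 = $258,347.
Year 1: DB = ⌊$286,547 × 125%/3⌋ = $119,394; SL = ⌊$258,347/3⌋ = $86,115 → take DB $119,394. Book value $167,153.
Year 2: DB = ⌊$167,153 × 125%/3⌋ = $69,647; SL = ⌊$138,953/2⌋ = $69,476 → take DB $69,647. Book value $97,506.
Year 3 (final): $97,506 − $28,200 = $69,306. Book value $28,200.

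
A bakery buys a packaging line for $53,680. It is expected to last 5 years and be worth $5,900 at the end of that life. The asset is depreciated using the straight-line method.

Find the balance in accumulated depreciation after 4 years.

$38,224

Depreciable base = $53,680 − $5,900 = $47,780.
Annual expense = $47,780 / 5 = $9,556.
End of year 1: book value $44,124.
End of year 2: book value $34,568.
End of year 3: book value $25,012.
End of year 4: book value $15,456.
Accumulated through year 4 = $53,680 − $15,456 = $38,224.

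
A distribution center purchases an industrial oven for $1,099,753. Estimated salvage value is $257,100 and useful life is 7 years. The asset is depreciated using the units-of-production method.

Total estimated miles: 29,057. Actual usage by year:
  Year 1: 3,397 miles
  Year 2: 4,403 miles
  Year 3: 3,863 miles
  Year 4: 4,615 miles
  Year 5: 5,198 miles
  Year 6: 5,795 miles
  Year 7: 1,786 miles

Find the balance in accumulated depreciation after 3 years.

Depreciable base = $1,099,753 − $257,100 = $842,653.
Rate = $842,653 / 29,057 miles = $29 per mile.
Year 1: 3,397 × $29 = $98,513. Book value $1,001,240.
Year 2: 4,403 × $29 = $127,687. Book value $873,553.
Year 3: 3,863 × $29 = $112,027. Book value $761,526.
Accumulated through year 3 = $1,099,753 − $761,526 = $338,227.

$338,227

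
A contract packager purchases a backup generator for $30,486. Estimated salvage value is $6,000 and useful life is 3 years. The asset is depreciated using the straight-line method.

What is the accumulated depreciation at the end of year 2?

$16,324

Depreciable base = $30,486 − $6,000 = $24,486.
Annual expense = $24,486 / 3 = $8,162.
End of year 1: book value $22,324.
End of year 2: book value $14,162.
Accumulated through year 2 = $30,486 − $14,162 = $16,324.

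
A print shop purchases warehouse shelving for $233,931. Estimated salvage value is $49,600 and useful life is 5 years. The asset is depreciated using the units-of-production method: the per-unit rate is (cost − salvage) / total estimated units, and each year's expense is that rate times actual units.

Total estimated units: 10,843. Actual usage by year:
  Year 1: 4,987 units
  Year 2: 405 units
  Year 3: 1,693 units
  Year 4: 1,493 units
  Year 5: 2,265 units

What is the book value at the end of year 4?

$88,105

Depreciable base = $233,931 − $49,600 = $184,331.
Rate = $184,331 / 10,843 units = $17 per unit.
Year 1: 4,987 × $17 = $84,779. Book value $149,152.
Year 2: 405 × $17 = $6,885. Book value $142,267.
Year 3: 1,693 × $17 = $28,781. Book value $113,486.
Year 4: 1,493 × $17 = $25,381. Book value $88,105.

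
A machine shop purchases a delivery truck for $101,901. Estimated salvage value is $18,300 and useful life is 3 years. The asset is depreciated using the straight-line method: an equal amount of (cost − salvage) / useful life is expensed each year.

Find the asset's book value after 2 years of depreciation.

$46,167

Depreciable base = $101,901 − $18,300 = $83,601.
Annual expense = $83,601 / 3 = $27,867.
End of year 1: book value $74,034.
End of year 2: book value $46,167.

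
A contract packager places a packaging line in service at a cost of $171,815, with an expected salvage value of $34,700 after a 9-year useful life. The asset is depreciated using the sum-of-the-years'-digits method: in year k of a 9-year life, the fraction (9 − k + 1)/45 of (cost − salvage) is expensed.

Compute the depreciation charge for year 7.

Depreciable base = $171,815 − $34,700 = $137,115.
Sum of the years' digits = 9+8+7+6+5+4+3+2+1 = 45.
Year 1: $137,115 × 9/45 = $27,423. Book value $144,392.
Year 2: $137,115 × 8/45 = $24,376. Book value $120,016.
Year 3: $137,115 × 7/45 = $21,329. Book value $98,687.
Year 4: $137,115 × 6/45 = $18,282. Book value $80,405.
Year 5: $137,115 × 5/45 = $15,235. Book value $65,170.
Year 6: $137,115 × 4/45 = $12,188. Book value $52,982.
Year 7: $137,115 × 3/45 = $9,141. Book value $43,841.

$9,141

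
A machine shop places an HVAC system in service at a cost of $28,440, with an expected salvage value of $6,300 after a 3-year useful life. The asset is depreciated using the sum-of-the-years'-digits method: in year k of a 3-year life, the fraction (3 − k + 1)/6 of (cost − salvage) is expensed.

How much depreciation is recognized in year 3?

Depreciable base = $28,440 − $6,300 = $22,140.
Sum of the years' digits = 3+2+1 = 6.
Year 1: $22,140 × 3/6 = $11,070. Book value $17,370.
Year 2: $22,140 × 2/6 = $7,380. Book value $9,990.
Year 3: $22,140 × 1/6 = $3,690. Book value $6,300.

$3,690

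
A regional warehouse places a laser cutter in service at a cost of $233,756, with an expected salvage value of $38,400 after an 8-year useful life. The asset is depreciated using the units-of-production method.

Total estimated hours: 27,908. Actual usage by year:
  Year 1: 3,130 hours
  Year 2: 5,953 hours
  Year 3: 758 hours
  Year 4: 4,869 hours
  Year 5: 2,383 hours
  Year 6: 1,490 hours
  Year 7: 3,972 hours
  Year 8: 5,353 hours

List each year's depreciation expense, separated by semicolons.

Depreciable base = $233,756 − $38,400 = $195,356.
Rate = $195,356 / 27,908 hours = $7 per hour.
Year 1: 3,130 × $7 = $21,910. Book value $211,846.
Year 2: 5,953 × $7 = $41,671. Book value $170,175.
Year 3: 758 × $7 = $5,306. Book value $164,869.
Year 4: 4,869 × $7 = $34,083. Book value $130,786.
Year 5: 2,383 × $7 = $16,681. Book value $114,105.
Year 6: 1,490 × $7 = $10,430. Book value $103,675.
Year 7: 3,972 × $7 = $27,804. Book value $75,871.
Year 8: 5,353 × $7 = $37,471. Book value $38,400.

$21,910; $41,671; $5,306; $34,083; $16,681; $10,430; $27,804; $37,471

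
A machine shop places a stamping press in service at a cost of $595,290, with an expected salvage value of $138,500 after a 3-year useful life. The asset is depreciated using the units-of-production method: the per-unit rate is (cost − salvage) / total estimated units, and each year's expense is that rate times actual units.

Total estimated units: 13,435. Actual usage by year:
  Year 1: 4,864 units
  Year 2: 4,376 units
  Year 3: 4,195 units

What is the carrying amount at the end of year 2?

$281,130

Depreciable base = $595,290 − $138,500 = $456,790.
Rate = $456,790 / 13,435 units = $34 per unit.
Year 1: 4,864 × $34 = $165,376. Book value $429,914.
Year 2: 4,376 × $34 = $148,784. Book value $281,130.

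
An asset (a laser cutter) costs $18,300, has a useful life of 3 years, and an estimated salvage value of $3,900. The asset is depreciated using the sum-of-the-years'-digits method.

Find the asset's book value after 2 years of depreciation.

Depreciable base = $18,300 − $3,900 = $14,400.
Sum of the years' digits = 3+2+1 = 6.
Year 1: $14,400 × 3/6 = $7,200. Book value $11,100.
Year 2: $14,400 × 2/6 = $4,800. Book value $6,300.

$6,300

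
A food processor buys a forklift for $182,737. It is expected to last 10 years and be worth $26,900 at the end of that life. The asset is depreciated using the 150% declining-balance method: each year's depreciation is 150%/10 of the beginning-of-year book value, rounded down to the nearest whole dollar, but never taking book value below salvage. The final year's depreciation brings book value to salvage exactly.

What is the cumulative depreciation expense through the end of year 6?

$113,816

Depreciable base = $182,737 − $26,900 = $155,837.
Year 1: ⌊$182,737 × 150%/10⌋ = $27,410. Book value $155,327.
Year 2: ⌊$155,327 × 150%/10⌋ = $23,299. Book value $132,028.
Year 3: ⌊$132,028 × 150%/10⌋ = $19,804. Book value $112,224.
Year 4: ⌊$112,224 × 150%/10⌋ = $16,833. Book value $95,391.
Year 5: ⌊$95,391 × 150%/10⌋ = $14,308. Book value $81,083.
Year 6: ⌊$81,083 × 150%/10⌋ = $12,162. Book value $68,921.
Accumulated through year 6 = $182,737 − $68,921 = $113,816.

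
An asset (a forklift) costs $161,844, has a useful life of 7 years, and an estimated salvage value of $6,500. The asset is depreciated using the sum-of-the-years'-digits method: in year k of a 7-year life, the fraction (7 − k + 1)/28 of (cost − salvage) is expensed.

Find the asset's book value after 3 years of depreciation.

Depreciable base = $161,844 − $6,500 = $155,344.
Sum of the years' digits = 7+6+5+4+3+2+1 = 28.
Year 1: $155,344 × 7/28 = $38,836. Book value $123,008.
Year 2: $155,344 × 6/28 = $33,288. Book value $89,720.
Year 3: $155,344 × 5/28 = $27,740. Book value $61,980.

$61,980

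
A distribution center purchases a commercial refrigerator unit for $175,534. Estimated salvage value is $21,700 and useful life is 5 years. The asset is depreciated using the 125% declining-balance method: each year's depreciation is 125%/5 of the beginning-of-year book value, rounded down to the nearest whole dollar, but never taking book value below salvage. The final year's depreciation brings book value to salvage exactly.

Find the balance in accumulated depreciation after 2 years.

Depreciable base = $175,534 − $21,700 = $153,834.
Year 1: ⌊$175,534 × 125%/5⌋ = $43,883. Book value $131,651.
Year 2: ⌊$131,651 × 125%/5⌋ = $32,912. Book value $98,739.
Accumulated through year 2 = $175,534 − $98,739 = $76,795.

$76,795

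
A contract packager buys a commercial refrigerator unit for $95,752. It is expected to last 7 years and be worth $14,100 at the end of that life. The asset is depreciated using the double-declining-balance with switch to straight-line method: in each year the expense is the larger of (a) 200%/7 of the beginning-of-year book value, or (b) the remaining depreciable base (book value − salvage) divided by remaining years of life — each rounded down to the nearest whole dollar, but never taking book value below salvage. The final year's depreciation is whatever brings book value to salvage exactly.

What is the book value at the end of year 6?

Depreciable base = $95,752 − $14,100 = $81,652.
Year 1: DB = ⌊$95,752 × 200%/7⌋ = $27,357; SL = ⌊$81,652/7⌋ = $11,664 → take DB $27,357. Book value $68,395.
Year 2: DB = ⌊$68,395 × 200%/7⌋ = $19,541; SL = ⌊$54,295/6⌋ = $9,049 → take DB $19,541. Book value $48,854.
Year 3: DB = ⌊$48,854 × 200%/7⌋ = $13,958; SL = ⌊$34,754/5⌋ = $6,950 → take DB $13,958. Book value $34,896.
Year 4: DB = ⌊$34,896 × 200%/7⌋ = $9,970; SL = ⌊$20,796/4⌋ = $5,199 → take DB $9,970. Book value $24,926.
Year 5: DB = ⌊$24,926 × 200%/7⌋ = $7,121; SL = ⌊$10,826/3⌋ = $3,608 → take DB $7,121. Book value $17,805.
Year 6: DB = ⌊$17,805 × 200%/7⌋ = $5,087; SL = ⌊$3,705/2⌋ = $1,852 → take DB $5,087, capped at $3,705. Book value $14,100.

$14,100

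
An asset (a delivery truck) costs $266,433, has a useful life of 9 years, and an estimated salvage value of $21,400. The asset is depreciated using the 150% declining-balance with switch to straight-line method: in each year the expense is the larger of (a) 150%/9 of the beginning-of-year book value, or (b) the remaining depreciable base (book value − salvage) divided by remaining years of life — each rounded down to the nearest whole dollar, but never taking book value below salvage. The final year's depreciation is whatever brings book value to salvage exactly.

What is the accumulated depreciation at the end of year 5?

$159,361

Depreciable base = $266,433 − $21,400 = $245,033.
Year 1: DB = ⌊$266,433 × 150%/9⌋ = $44,405; SL = ⌊$245,033/9⌋ = $27,225 → take DB $44,405. Book value $222,028.
Year 2: DB = ⌊$222,028 × 150%/9⌋ = $37,004; SL = ⌊$200,628/8⌋ = $25,078 → take DB $37,004. Book value $185,024.
Year 3: DB = ⌊$185,024 × 150%/9⌋ = $30,837; SL = ⌊$163,624/7⌋ = $23,374 → take DB $30,837. Book value $154,187.
Year 4: DB = ⌊$154,187 × 150%/9⌋ = $25,697; SL = ⌊$132,787/6⌋ = $22,131 → take DB $25,697. Book value $128,490.
Year 5: DB = ⌊$128,490 × 150%/9⌋ = $21,415; SL = ⌊$107,090/5⌋ = $21,418 → take SL $21,418. Book value $107,072.
Accumulated through year 5 = $266,433 − $107,072 = $159,361.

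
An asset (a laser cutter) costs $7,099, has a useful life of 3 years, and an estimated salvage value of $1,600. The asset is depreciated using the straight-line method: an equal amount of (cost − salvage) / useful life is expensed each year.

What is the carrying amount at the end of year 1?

$5,266

Depreciable base = $7,099 − $1,600 = $5,499.
Annual expense = $5,499 / 3 = $1,833.
End of year 1: book value $5,266.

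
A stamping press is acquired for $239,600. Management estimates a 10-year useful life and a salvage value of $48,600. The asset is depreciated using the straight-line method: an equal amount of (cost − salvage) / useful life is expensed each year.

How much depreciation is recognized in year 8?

Depreciable base = $239,600 − $48,600 = $191,000.
Annual expense = $191,000 / 10 = $19,100.

$19,100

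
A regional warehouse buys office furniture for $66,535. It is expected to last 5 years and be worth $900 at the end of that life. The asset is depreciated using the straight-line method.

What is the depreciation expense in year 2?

$13,127

Depreciable base = $66,535 − $900 = $65,635.
Annual expense = $65,635 / 5 = $13,127.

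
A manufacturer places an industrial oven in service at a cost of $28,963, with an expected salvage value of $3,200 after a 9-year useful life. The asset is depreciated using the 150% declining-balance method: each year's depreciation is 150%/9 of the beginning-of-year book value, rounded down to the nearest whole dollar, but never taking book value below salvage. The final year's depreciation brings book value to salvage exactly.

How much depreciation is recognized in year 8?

$1,347

Depreciable base = $28,963 − $3,200 = $25,763.
Year 1: ⌊$28,963 × 150%/9⌋ = $4,827. Book value $24,136.
Year 2: ⌊$24,136 × 150%/9⌋ = $4,022. Book value $20,114.
Year 3: ⌊$20,114 × 150%/9⌋ = $3,352. Book value $16,762.
Year 4: ⌊$16,762 × 150%/9⌋ = $2,793. Book value $13,969.
Year 5: ⌊$13,969 × 150%/9⌋ = $2,328. Book value $11,641.
Year 6: ⌊$11,641 × 150%/9⌋ = $1,940. Book value $9,701.
Year 7: ⌊$9,701 × 150%/9⌋ = $1,616. Book value $8,085.
Year 8: ⌊$8,085 × 150%/9⌋ = $1,347. Book value $6,738.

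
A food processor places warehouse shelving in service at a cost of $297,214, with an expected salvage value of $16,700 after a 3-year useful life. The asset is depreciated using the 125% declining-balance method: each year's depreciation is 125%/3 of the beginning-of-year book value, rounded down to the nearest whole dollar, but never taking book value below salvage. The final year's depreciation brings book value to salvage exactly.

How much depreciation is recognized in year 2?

Depreciable base = $297,214 − $16,700 = $280,514.
Year 1: ⌊$297,214 × 125%/3⌋ = $123,839. Book value $173,375.
Year 2: ⌊$173,375 × 125%/3⌋ = $72,239. Book value $101,136.

$72,239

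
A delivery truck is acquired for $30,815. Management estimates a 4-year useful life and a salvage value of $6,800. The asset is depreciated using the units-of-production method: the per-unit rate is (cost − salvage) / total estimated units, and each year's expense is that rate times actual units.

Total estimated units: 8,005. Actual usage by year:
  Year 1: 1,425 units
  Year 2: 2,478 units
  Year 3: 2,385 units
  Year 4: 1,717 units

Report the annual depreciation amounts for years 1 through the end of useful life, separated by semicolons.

$4,275; $7,434; $7,155; $5,151

Depreciable base = $30,815 − $6,800 = $24,015.
Rate = $24,015 / 8,005 units = $3 per unit.
Year 1: 1,425 × $3 = $4,275. Book value $26,540.
Year 2: 2,478 × $3 = $7,434. Book value $19,106.
Year 3: 2,385 × $3 = $7,155. Book value $11,951.
Year 4: 1,717 × $3 = $5,151. Book value $6,800.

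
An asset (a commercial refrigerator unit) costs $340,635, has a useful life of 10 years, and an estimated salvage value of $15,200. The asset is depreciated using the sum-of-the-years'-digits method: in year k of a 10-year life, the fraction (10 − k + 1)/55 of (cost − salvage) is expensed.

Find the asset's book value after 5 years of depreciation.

Depreciable base = $340,635 − $15,200 = $325,435.
Sum of the years' digits = 10+9+8+7+6+5+4+3+2+1 = 55.
Year 1: $325,435 × 10/55 = $59,170. Book value $281,465.
Year 2: $325,435 × 9/55 = $53,253. Book value $228,212.
Year 3: $325,435 × 8/55 = $47,336. Book value $180,876.
Year 4: $325,435 × 7/55 = $41,419. Book value $139,457.
Year 5: $325,435 × 6/55 = $35,502. Book value $103,955.

$103,955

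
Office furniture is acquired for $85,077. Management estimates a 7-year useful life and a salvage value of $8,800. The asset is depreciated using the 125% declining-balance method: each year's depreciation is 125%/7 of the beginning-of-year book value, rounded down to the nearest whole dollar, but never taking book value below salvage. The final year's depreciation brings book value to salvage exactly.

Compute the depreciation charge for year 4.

$8,420

Depreciable base = $85,077 − $8,800 = $76,277.
Year 1: ⌊$85,077 × 125%/7⌋ = $15,192. Book value $69,885.
Year 2: ⌊$69,885 × 125%/7⌋ = $12,479. Book value $57,406.
Year 3: ⌊$57,406 × 125%/7⌋ = $10,251. Book value $47,155.
Year 4: ⌊$47,155 × 125%/7⌋ = $8,420. Book value $38,735.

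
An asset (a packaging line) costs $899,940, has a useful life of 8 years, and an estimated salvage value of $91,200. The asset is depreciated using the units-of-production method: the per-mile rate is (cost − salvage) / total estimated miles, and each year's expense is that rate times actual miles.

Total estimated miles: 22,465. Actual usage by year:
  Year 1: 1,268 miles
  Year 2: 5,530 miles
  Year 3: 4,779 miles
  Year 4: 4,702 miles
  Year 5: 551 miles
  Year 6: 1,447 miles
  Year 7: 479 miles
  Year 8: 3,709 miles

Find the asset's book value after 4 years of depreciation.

Depreciable base = $899,940 − $91,200 = $808,740.
Rate = $808,740 / 22,465 miles = $36 per mile.
Year 1: 1,268 × $36 = $45,648. Book value $854,292.
Year 2: 5,530 × $36 = $199,080. Book value $655,212.
Year 3: 4,779 × $36 = $172,044. Book value $483,168.
Year 4: 4,702 × $36 = $169,272. Book value $313,896.

$313,896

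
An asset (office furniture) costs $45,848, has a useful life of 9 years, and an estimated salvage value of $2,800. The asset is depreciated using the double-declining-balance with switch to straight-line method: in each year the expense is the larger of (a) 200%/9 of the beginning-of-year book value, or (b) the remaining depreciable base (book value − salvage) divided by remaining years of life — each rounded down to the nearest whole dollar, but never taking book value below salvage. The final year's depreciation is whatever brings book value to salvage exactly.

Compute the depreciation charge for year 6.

$2,900

Depreciable base = $45,848 − $2,800 = $43,048.
Year 1: DB = ⌊$45,848 × 200%/9⌋ = $10,188; SL = ⌊$43,048/9⌋ = $4,783 → take DB $10,188. Book value $35,660.
Year 2: DB = ⌊$35,660 × 200%/9⌋ = $7,924; SL = ⌊$32,860/8⌋ = $4,107 → take DB $7,924. Book value $27,736.
Year 3: DB = ⌊$27,736 × 200%/9⌋ = $6,163; SL = ⌊$24,936/7⌋ = $3,562 → take DB $6,163. Book value $21,573.
Year 4: DB = ⌊$21,573 × 200%/9⌋ = $4,794; SL = ⌊$18,773/6⌋ = $3,128 → take DB $4,794. Book value $16,779.
Year 5: DB = ⌊$16,779 × 200%/9⌋ = $3,728; SL = ⌊$13,979/5⌋ = $2,795 → take DB $3,728. Book value $13,051.
Year 6: DB = ⌊$13,051 × 200%/9⌋ = $2,900; SL = ⌊$10,251/4⌋ = $2,562 → take DB $2,900. Book value $10,151.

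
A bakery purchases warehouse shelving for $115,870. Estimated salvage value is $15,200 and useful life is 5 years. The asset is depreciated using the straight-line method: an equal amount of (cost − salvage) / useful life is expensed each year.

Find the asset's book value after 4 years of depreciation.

Depreciable base = $115,870 − $15,200 = $100,670.
Annual expense = $100,670 / 5 = $20,134.
End of year 1: book value $95,736.
End of year 2: book value $75,602.
End of year 3: book value $55,468.
End of year 4: book value $35,334.

$35,334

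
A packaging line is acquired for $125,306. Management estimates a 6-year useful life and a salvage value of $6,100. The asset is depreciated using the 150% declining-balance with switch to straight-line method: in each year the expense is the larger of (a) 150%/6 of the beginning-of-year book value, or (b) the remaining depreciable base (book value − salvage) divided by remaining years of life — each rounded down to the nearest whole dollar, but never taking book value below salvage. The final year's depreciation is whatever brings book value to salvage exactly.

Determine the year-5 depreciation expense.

Depreciable base = $125,306 − $6,100 = $119,206.
Year 1: DB = ⌊$125,306 × 150%/6⌋ = $31,326; SL = ⌊$119,206/6⌋ = $19,867 → take DB $31,326. Book value $93,980.
Year 2: DB = ⌊$93,980 × 150%/6⌋ = $23,495; SL = ⌊$87,880/5⌋ = $17,576 → take DB $23,495. Book value $70,485.
Year 3: DB = ⌊$70,485 × 150%/6⌋ = $17,621; SL = ⌊$64,385/4⌋ = $16,096 → take DB $17,621. Book value $52,864.
Year 4: DB = ⌊$52,864 × 150%/6⌋ = $13,216; SL = ⌊$46,764/3⌋ = $15,588 → take SL $15,588. Book value $37,276.
Year 5: DB = ⌊$37,276 × 150%/6⌋ = $9,319; SL = ⌊$31,176/2⌋ = $15,588 → take SL $15,588. Book value $21,688.

$15,588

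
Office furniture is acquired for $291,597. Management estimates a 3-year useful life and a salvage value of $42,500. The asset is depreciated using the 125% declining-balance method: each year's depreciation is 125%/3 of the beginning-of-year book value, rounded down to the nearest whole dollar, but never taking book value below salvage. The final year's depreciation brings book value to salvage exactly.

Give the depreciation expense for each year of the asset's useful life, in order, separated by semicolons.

$121,498; $70,874; $56,725

Depreciable base = $291,597 − $42,500 = $249,097.
Year 1: ⌊$291,597 × 125%/3⌋ = $121,498. Book value $170,099.
Year 2: ⌊$170,099 × 125%/3⌋ = $70,874. Book value $99,225.
Year 3 (final): $99,225 − $42,500 = $56,725. Book value $42,500.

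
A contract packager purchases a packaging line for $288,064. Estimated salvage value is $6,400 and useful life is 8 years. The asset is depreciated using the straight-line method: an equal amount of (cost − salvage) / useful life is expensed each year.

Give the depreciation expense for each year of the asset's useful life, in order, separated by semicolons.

$35,208; $35,208; $35,208; $35,208; $35,208; $35,208; $35,208; $35,208

Depreciable base = $288,064 − $6,400 = $281,664.
Annual expense = $281,664 / 8 = $35,208.
End of year 1: book value $252,856.
End of year 2: book value $217,648.
End of year 3: book value $182,440.
End of year 4: book value $147,232.
End of year 5: book value $112,024.
End of year 6: book value $76,816.
End of year 7: book value $41,608.
End of year 8: book value $6,400.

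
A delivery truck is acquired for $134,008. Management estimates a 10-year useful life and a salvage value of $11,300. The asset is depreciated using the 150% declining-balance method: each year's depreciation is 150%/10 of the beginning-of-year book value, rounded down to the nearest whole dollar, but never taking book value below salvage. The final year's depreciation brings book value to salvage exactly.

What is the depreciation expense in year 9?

Depreciable base = $134,008 − $11,300 = $122,708.
Year 1: ⌊$134,008 × 150%/10⌋ = $20,101. Book value $113,907.
Year 2: ⌊$113,907 × 150%/10⌋ = $17,086. Book value $96,821.
Year 3: ⌊$96,821 × 150%/10⌋ = $14,523. Book value $82,298.
Year 4: ⌊$82,298 × 150%/10⌋ = $12,344. Book value $69,954.
Year 5: ⌊$69,954 × 150%/10⌋ = $10,493. Book value $59,461.
Year 6: ⌊$59,461 × 150%/10⌋ = $8,919. Book value $50,542.
Year 7: ⌊$50,542 × 150%/10⌋ = $7,581. Book value $42,961.
Year 8: ⌊$42,961 × 150%/10⌋ = $6,444. Book value $36,517.
Year 9: ⌊$36,517 × 150%/10⌋ = $5,477. Book value $31,040.

$5,477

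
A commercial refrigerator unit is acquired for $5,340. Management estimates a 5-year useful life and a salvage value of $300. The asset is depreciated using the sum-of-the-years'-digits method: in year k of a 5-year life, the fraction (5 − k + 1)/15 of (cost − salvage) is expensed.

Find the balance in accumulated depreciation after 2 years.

$3,024

Depreciable base = $5,340 − $300 = $5,040.
Sum of the years' digits = 5+4+3+2+1 = 15.
Year 1: $5,040 × 5/15 = $1,680. Book value $3,660.
Year 2: $5,040 × 4/15 = $1,344. Book value $2,316.
Accumulated through year 2 = $5,340 − $2,316 = $3,024.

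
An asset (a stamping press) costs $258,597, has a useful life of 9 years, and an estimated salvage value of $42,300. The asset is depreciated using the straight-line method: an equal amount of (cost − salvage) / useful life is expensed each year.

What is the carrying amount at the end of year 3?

Depreciable base = $258,597 − $42,300 = $216,297.
Annual expense = $216,297 / 9 = $24,033.
End of year 1: book value $234,564.
End of year 2: book value $210,531.
End of year 3: book value $186,498.

$186,498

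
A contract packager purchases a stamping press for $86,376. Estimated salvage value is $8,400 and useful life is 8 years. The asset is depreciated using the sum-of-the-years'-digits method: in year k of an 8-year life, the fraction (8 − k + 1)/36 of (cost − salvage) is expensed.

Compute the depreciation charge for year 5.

Depreciable base = $86,376 − $8,400 = $77,976.
Sum of the years' digits = 8+7+6+5+4+3+2+1 = 36.
Year 1: $77,976 × 8/36 = $17,328. Book value $69,048.
Year 2: $77,976 × 7/36 = $15,162. Book value $53,886.
Year 3: $77,976 × 6/36 = $12,996. Book value $40,890.
Year 4: $77,976 × 5/36 = $10,830. Book value $30,060.
Year 5: $77,976 × 4/36 = $8,664. Book value $21,396.

$8,664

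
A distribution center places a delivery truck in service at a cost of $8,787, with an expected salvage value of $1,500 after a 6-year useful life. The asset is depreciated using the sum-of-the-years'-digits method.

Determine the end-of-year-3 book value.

Depreciable base = $8,787 − $1,500 = $7,287.
Sum of the years' digits = 6+5+4+3+2+1 = 21.
Year 1: $7,287 × 6/21 = $2,082. Book value $6,705.
Year 2: $7,287 × 5/21 = $1,735. Book value $4,970.
Year 3: $7,287 × 4/21 = $1,388. Book value $3,582.

$3,582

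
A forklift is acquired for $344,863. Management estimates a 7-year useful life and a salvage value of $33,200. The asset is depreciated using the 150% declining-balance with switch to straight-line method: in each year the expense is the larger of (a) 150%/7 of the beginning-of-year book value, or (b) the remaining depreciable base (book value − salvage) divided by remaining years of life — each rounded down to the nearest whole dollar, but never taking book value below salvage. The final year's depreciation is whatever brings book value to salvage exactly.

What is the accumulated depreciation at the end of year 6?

Depreciable base = $344,863 − $33,200 = $311,663.
Year 1: DB = ⌊$344,863 × 150%/7⌋ = $73,899; SL = ⌊$311,663/7⌋ = $44,523 → take DB $73,899. Book value $270,964.
Year 2: DB = ⌊$270,964 × 150%/7⌋ = $58,063; SL = ⌊$237,764/6⌋ = $39,627 → take DB $58,063. Book value $212,901.
Year 3: DB = ⌊$212,901 × 150%/7⌋ = $45,621; SL = ⌊$179,701/5⌋ = $35,940 → take DB $45,621. Book value $167,280.
Year 4: DB = ⌊$167,280 × 150%/7⌋ = $35,845; SL = ⌊$134,080/4⌋ = $33,520 → take DB $35,845. Book value $131,435.
Year 5: DB = ⌊$131,435 × 150%/7⌋ = $28,164; SL = ⌊$98,235/3⌋ = $32,745 → take SL $32,745. Book value $98,690.
Year 6: DB = ⌊$98,690 × 150%/7⌋ = $21,147; SL = ⌊$65,490/2⌋ = $32,745 → take SL $32,745. Book value $65,945.
Accumulated through year 6 = $344,863 − $65,945 = $278,918.

$278,918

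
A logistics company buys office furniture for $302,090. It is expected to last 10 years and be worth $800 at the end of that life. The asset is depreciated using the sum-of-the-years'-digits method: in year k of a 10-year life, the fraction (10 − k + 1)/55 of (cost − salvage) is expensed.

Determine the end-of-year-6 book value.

Depreciable base = $302,090 − $800 = $301,290.
Sum of the years' digits = 10+9+8+7+6+5+4+3+2+1 = 55.
Year 1: $301,290 × 10/55 = $54,780. Book value $247,310.
Year 2: $301,290 × 9/55 = $49,302. Book value $198,008.
Year 3: $301,290 × 8/55 = $43,824. Book value $154,184.
Year 4: $301,290 × 7/55 = $38,346. Book value $115,838.
Year 5: $301,290 × 6/55 = $32,868. Book value $82,970.
Year 6: $301,290 × 5/55 = $27,390. Book value $55,580.

$55,580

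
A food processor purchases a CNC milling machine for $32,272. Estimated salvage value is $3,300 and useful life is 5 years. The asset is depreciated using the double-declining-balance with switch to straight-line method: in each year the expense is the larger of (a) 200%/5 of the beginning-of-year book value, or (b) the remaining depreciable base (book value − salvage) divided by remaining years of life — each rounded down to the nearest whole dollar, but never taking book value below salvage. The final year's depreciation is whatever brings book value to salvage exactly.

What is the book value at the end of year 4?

$4,184

Depreciable base = $32,272 − $3,300 = $28,972.
Year 1: DB = ⌊$32,272 × 200%/5⌋ = $12,908; SL = ⌊$28,972/5⌋ = $5,794 → take DB $12,908. Book value $19,364.
Year 2: DB = ⌊$19,364 × 200%/5⌋ = $7,745; SL = ⌊$16,064/4⌋ = $4,016 → take DB $7,745. Book value $11,619.
Year 3: DB = ⌊$11,619 × 200%/5⌋ = $4,647; SL = ⌊$8,319/3⌋ = $2,773 → take DB $4,647. Book value $6,972.
Year 4: DB = ⌊$6,972 × 200%/5⌋ = $2,788; SL = ⌊$3,672/2⌋ = $1,836 → take DB $2,788. Book value $4,184.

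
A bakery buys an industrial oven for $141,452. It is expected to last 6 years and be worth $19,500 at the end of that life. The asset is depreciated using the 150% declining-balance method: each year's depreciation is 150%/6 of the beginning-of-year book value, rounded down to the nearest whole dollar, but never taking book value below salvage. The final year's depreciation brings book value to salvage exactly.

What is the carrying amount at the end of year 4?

$44,757

Depreciable base = $141,452 − $19,500 = $121,952.
Year 1: ⌊$141,452 × 150%/6⌋ = $35,363. Book value $106,089.
Year 2: ⌊$106,089 × 150%/6⌋ = $26,522. Book value $79,567.
Year 3: ⌊$79,567 × 150%/6⌋ = $19,891. Book value $59,676.
Year 4: ⌊$59,676 × 150%/6⌋ = $14,919. Book value $44,757.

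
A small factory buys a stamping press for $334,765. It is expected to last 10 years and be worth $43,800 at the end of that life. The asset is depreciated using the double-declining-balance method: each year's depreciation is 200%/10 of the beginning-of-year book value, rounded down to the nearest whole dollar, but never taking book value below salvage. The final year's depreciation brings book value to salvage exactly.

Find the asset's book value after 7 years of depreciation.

$70,206

Depreciable base = $334,765 − $43,800 = $290,965.
Year 1: ⌊$334,765 × 200%/10⌋ = $66,953. Book value $267,812.
Year 2: ⌊$267,812 × 200%/10⌋ = $53,562. Book value $214,250.
Year 3: ⌊$214,250 × 200%/10⌋ = $42,850. Book value $171,400.
Year 4: ⌊$171,400 × 200%/10⌋ = $34,280. Book value $137,120.
Year 5: ⌊$137,120 × 200%/10⌋ = $27,424. Book value $109,696.
Year 6: ⌊$109,696 × 200%/10⌋ = $21,939. Book value $87,757.
Year 7: ⌊$87,757 × 200%/10⌋ = $17,551. Book value $70,206.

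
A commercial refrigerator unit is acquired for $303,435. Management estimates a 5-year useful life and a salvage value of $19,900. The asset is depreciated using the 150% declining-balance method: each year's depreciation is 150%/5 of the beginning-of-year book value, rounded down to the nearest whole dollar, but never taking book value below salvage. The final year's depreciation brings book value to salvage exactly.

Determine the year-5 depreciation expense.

Depreciable base = $303,435 − $19,900 = $283,535.
Year 1: ⌊$303,435 × 150%/5⌋ = $91,030. Book value $212,405.
Year 2: ⌊$212,405 × 150%/5⌋ = $63,721. Book value $148,684.
Year 3: ⌊$148,684 × 150%/5⌋ = $44,605. Book value $104,079.
Year 4: ⌊$104,079 × 150%/5⌋ = $31,223. Book value $72,856.
Year 5 (final): $72,856 − $19,900 = $52,956. Book value $19,900.

$52,956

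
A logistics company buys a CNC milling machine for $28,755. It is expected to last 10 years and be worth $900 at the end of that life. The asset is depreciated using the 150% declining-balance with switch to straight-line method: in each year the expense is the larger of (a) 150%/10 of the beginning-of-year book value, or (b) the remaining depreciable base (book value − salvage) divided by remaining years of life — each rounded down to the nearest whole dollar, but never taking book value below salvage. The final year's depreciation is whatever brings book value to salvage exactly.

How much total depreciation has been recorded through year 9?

Depreciable base = $28,755 − $900 = $27,855.
Year 1: DB = ⌊$28,755 × 150%/10⌋ = $4,313; SL = ⌊$27,855/10⌋ = $2,785 → take DB $4,313. Book value $24,442.
Year 2: DB = ⌊$24,442 × 150%/10⌋ = $3,666; SL = ⌊$23,542/9⌋ = $2,615 → take DB $3,666. Book value $20,776.
Year 3: DB = ⌊$20,776 × 150%/10⌋ = $3,116; SL = ⌊$19,876/8⌋ = $2,484 → take DB $3,116. Book value $17,660.
Year 4: DB = ⌊$17,660 × 150%/10⌋ = $2,649; SL = ⌊$16,760/7⌋ = $2,394 → take DB $2,649. Book value $15,011.
Year 5: DB = ⌊$15,011 × 150%/10⌋ = $2,251; SL = ⌊$14,111/6⌋ = $2,351 → take SL $2,351. Book value $12,660.
Year 6: DB = ⌊$12,660 × 150%/10⌋ = $1,899; SL = ⌊$11,760/5⌋ = $2,352 → take SL $2,352. Book value $10,308.
Year 7: DB = ⌊$10,308 × 150%/10⌋ = $1,546; SL = ⌊$9,408/4⌋ = $2,352 → take SL $2,352. Book value $7,956.
Year 8: DB = ⌊$7,956 × 150%/10⌋ = $1,193; SL = ⌊$7,056/3⌋ = $2,352 → take SL $2,352. Book value $5,604.
Year 9: DB = ⌊$5,604 × 150%/10⌋ = $840; SL = ⌊$4,704/2⌋ = $2,352 → take SL $2,352. Book value $3,252.
Accumulated through year 9 = $28,755 − $3,252 = $25,503.

$25,503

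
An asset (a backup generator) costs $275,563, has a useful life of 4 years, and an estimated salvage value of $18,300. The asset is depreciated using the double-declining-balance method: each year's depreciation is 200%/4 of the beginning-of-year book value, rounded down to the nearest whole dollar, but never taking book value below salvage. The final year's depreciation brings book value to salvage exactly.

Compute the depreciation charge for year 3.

Depreciable base = $275,563 − $18,300 = $257,263.
Year 1: ⌊$275,563 × 200%/4⌋ = $137,781. Book value $137,782.
Year 2: ⌊$137,782 × 200%/4⌋ = $68,891. Book value $68,891.
Year 3: ⌊$68,891 × 200%/4⌋ = $34,445. Book value $34,446.

$34,445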